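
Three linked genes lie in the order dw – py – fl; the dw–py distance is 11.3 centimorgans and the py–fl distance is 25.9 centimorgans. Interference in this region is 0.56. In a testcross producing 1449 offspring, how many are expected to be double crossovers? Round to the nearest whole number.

19

Map distances give recombination frequencies of 0.113 and 0.259 for the two intervals.
With interference 0.56 (so coincidence = 0.44), expected double-crossover frequency = 0.113 × 0.259 × 0.44 = 0.01288.
Expected number = 0.01288 × 1449 = 18.66 ≈ 19.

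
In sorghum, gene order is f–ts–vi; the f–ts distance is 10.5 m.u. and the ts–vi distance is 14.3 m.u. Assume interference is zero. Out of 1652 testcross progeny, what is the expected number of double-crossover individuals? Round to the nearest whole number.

Map distances give recombination frequencies of 0.105 and 0.143 for the two intervals.
With no interference, expected double-crossover frequency = 0.105 × 0.143 = 0.01502.
Expected number = 0.01502 × 1652 = 24.80 ≈ 25.

25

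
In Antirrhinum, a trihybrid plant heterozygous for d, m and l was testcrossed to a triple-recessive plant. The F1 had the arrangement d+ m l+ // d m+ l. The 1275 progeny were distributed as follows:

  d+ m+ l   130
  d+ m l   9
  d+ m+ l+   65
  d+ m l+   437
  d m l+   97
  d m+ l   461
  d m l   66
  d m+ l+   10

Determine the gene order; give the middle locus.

l

The two rarest classes, d+ m l and d m+ l+, are the double crossovers. Comparing them with the parentals, only the l allele has switched, so l is the middle locus and the order is m – l – d.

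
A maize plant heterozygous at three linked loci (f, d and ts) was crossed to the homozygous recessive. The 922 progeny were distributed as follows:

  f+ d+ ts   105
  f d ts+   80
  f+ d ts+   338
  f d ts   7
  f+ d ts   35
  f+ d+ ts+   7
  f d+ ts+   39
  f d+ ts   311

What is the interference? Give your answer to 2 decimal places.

0.26

The two most frequent reciprocal classes, f+ d ts+ and f d+ ts, are the parental types, so the F1 was f+ d ts+ / f d+ ts.
The two rarest classes, f+ d+ ts+ and f d ts, are the double crossovers. Comparing them with the parentals, only the d allele has switched, so d is the middle locus and the order is f – d – ts.
f–d: (185 + 14)/922 = 0.2158; d–ts: (74 + 14)/922 = 0.0954.
Expected DCO frequency = 0.2158 × 0.0954 ≈ 0.02059; observed = 14/922 ≈ 0.01518.
Coefficient of coincidence = 0.01518/0.02059 ≈ 0.74; interference = 1 − 0.74 = 0.26.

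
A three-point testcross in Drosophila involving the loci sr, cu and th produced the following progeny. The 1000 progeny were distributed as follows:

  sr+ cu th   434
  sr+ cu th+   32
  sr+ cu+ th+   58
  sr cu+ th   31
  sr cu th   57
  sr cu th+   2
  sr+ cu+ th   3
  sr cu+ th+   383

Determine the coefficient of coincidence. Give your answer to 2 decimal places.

The two most frequent reciprocal classes, sr cu+ th+ and sr+ cu th, are the parental types, so the F1 was sr cu+ th+ / sr+ cu th.
The two rarest classes, sr cu th+ and sr+ cu+ th, are the double crossovers. Comparing them with the parentals, only the cu allele has switched, so cu is the middle locus and the order is sr – cu – th.
sr–cu: (115 + 5)/1000 = 0.1200; cu–th: (63 + 5)/1000 = 0.0680.
Expected DCO frequency = 0.1200 × 0.0680 ≈ 0.00816; observed = 5/1000 ≈ 0.00500.
Coefficient of coincidence = 0.00500/0.00816 ≈ 0.61.

0.61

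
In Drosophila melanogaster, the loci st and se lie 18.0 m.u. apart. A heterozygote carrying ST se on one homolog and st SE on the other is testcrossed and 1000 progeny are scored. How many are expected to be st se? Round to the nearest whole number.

90

A map distance of 18.0 m.u. corresponds to a recombination frequency of 0.180.
The F1 is ST se / st SE, so st se is a recombinant gamete class with expected frequency r/2 = 0.180/2 = 0.0900.
Expected number = 0.0900 × 1000 = 90.00 ≈ 90.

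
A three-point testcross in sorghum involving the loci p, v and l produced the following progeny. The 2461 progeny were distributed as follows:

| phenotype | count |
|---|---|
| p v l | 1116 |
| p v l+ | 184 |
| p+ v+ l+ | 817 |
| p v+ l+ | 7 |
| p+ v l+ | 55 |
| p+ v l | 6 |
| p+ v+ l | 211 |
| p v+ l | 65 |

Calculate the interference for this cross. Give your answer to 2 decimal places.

0.41

The two most frequent reciprocal classes, p+ v+ l+ and p v l, are the parental types, so the F1 was p+ v+ l+ / p v l.
The two rarest classes, p v+ l+ and p+ v l, are the double crossovers. Comparing them with the parentals, only the p allele has switched, so p is the middle locus and the order is v – p – l.
v–p: (120 + 13)/2461 = 0.0540; p–l: (395 + 13)/2461 = 0.1658.
Expected DCO frequency = 0.0540 × 0.1658 ≈ 0.00895; observed = 13/2461 ≈ 0.00528.
Coefficient of coincidence = 0.00528/0.00895 ≈ 0.59; interference = 1 − 0.59 = 0.41.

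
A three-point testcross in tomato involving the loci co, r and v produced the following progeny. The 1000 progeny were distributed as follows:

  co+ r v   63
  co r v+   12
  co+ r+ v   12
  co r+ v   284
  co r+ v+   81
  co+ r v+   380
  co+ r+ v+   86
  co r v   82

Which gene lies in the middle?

The two most frequent reciprocal classes, co+ r v+ and co r+ v, are the parental types, so the F1 was co+ r v+ / co r+ v.
The two rarest classes, co r v+ and co+ r+ v, are the double crossovers. Comparing them with the parentals, only the co allele has switched, so co is the middle locus and the order is v – co – r.

co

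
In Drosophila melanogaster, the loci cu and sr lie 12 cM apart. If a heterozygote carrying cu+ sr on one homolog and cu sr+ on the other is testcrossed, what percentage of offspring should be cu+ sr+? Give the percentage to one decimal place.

A map distance of 12 cM corresponds to a recombination frequency of 0.120.
The F1 is cu+ sr / cu sr+, so cu+ sr+ is a recombinant gamete class with expected frequency r/2 = 0.120/2 = 0.0600.
That is 0.0600 = 6.0% of the progeny.

6.0%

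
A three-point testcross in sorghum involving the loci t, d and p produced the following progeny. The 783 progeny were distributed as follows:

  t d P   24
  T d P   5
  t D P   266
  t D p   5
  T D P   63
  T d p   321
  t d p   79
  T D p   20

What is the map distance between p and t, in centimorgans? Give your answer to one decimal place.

19.4 centimorgans

The two most frequent reciprocal classes, T d p and t D P, are the parental types, so the F1 was T d p / t D P.
The two rarest classes, T d P and t D p, are the double crossovers. Comparing them with the parentals, only the p allele has switched, so p is the middle locus and the order is d – p – t.
Crossovers in the p–t interval produce the single-crossover classes t d p and T D P (79 + 63 = 142) plus the double crossovers (10).
RF(p–t) = (142 + 10) / 783 = 152/783 = 0.1941 → 19.4 centimorgans.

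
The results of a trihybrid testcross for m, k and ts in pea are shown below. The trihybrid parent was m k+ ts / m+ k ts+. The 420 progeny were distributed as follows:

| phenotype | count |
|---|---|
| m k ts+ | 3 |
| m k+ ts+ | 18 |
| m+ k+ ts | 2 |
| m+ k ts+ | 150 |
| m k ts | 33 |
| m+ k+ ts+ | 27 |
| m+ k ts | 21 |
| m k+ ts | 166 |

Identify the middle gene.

m

The two rarest classes, m+ k+ ts and m k ts+, are the double crossovers. Comparing them with the parentals, only the m allele has switched, so m is the middle locus and the order is k – m – ts.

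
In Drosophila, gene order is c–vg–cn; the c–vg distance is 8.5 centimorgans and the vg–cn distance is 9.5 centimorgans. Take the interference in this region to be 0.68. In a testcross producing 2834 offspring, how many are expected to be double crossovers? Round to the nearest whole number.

Map distances give recombination frequencies of 0.085 and 0.095 for the two intervals.
With interference 0.68 (so coincidence = 0.32), expected double-crossover frequency = 0.085 × 0.095 × 0.32 = 0.00258.
Expected number = 0.00258 × 2834 = 7.32 ≈ 7.

7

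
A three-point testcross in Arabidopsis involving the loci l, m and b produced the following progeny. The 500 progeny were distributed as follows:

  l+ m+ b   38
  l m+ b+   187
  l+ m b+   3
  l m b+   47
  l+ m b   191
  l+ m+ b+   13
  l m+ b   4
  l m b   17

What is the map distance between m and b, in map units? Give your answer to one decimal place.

18.4 map units

The two most frequent reciprocal classes, l m+ b+ and l+ m b, are the parental types, so the F1 was l m+ b+ / l+ m b.
The two rarest classes, l m+ b and l+ m b+, are the double crossovers. Comparing them with the parentals, only the b allele has switched, so b is the middle locus and the order is l – b – m.
Crossovers in the b–m interval produce the single-crossover classes l m b+ and l+ m+ b (47 + 38 = 85) plus the double crossovers (7).
RF(b–m) = (85 + 7) / 500 = 92/500 = 0.1840 → 18.4 map units.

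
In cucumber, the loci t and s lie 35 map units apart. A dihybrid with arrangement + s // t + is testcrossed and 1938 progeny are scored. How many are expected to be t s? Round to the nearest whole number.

339

A map distance of 35 map units corresponds to a recombination frequency of 0.350.
The F1 is + s / t +, so t s is a recombinant gamete class with expected frequency r/2 = 0.350/2 = 0.1750.
Expected number = 0.1750 × 1938 = 339.15 ≈ 339.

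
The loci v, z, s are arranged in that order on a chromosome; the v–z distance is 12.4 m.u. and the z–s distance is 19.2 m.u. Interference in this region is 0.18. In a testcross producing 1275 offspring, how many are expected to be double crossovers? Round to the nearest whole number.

Map distances give recombination frequencies of 0.124 and 0.192 for the two intervals.
With interference 0.18 (so coincidence = 0.82), expected double-crossover frequency = 0.124 × 0.192 × 0.82 = 0.01952.
Expected number = 0.01952 × 1275 = 24.89 ≈ 25.

25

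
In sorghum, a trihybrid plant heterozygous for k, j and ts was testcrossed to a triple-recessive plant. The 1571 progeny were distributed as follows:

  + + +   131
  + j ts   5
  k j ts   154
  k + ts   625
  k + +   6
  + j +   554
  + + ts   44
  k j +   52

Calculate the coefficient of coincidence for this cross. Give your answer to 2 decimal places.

0.55

The two most frequent reciprocal classes, k + ts and + j +, are the parental types, so the F1 was k + ts / + j +.
The two rarest classes, k + + and + j ts, are the double crossovers. Comparing them with the parentals, only the ts allele has switched, so ts is the middle locus and the order is k – ts – j.
k–ts: (96 + 11)/1571 = 0.0681; ts–j: (285 + 11)/1571 = 0.1884.
Expected DCO frequency = 0.0681 × 0.1884 ≈ 0.01283; observed = 11/1571 ≈ 0.00700.
Coefficient of coincidence = 0.00700/0.01283 ≈ 0.55.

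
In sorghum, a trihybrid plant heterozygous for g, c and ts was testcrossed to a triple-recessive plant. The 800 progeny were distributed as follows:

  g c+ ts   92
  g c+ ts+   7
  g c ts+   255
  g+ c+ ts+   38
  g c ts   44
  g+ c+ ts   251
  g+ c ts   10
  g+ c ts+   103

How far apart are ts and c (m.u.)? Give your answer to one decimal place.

12.4 m.u.

The two most frequent reciprocal classes, g c ts+ and g+ c+ ts, are the parental types, so the F1 was g c ts+ / g+ c+ ts.
The two rarest classes, g c+ ts+ and g+ c ts, are the double crossovers. Comparing them with the parentals, only the c allele has switched, so c is the middle locus and the order is ts – c – g.
Crossovers in the ts–c interval produce the single-crossover classes g c ts and g+ c+ ts+ (44 + 38 = 82) plus the double crossovers (17).
RF(ts–c) = (82 + 17) / 800 = 99/800 = 0.1237 → 12.4 m.u.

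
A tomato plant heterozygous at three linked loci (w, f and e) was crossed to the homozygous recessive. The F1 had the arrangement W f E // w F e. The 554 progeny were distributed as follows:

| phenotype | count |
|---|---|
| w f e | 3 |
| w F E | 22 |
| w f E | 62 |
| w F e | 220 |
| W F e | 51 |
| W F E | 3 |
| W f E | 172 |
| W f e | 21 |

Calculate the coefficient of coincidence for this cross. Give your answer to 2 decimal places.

The two rarest classes, W F E and w f e, are the double crossovers. Comparing them with the parentals, only the f allele has switched, so f is the middle locus and the order is w – f – e.
w–f: (113 + 6)/554 = 0.2148; f–e: (43 + 6)/554 = 0.0884.
Expected DCO frequency = 0.2148 × 0.0884 ≈ 0.01899; observed = 6/554 ≈ 0.01083.
Coefficient of coincidence = 0.01083/0.01899 ≈ 0.57.

0.57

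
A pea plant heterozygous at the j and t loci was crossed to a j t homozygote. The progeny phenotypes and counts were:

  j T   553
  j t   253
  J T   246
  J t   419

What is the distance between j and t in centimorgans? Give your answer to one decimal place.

The two most frequent classes, J t (419) and j T (553), are the parental types, so the F1 was J t / j T.
The recombinant classes are J T and j t: 246 + 253 = 499.
Recombination frequency = 499/1471 = 0.3392 ≈ 33.9%, i.e. 33.9 centimorgans.

33.9 centimorgans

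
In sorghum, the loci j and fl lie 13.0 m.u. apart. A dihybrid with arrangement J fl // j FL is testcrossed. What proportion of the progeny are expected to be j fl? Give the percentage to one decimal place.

A map distance of 13.0 m.u. corresponds to a recombination frequency of 0.130.
The F1 is J fl / j FL, so j fl is a recombinant gamete class with expected frequency r/2 = 0.130/2 = 0.0650.
That is 0.0650 = 6.5% of the progeny.

6.5%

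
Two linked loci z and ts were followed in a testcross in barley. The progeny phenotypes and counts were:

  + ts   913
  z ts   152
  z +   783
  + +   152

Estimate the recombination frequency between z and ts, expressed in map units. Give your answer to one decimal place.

The two most frequent classes, + ts (913) and z + (783), are the parental types, so the F1 was + ts / z +.
The recombinant classes are + + and z ts: 152 + 152 = 304.
Recombination frequency = 304/2000 = 0.1520 ≈ 15.2%, i.e. 15.2 map units.

15.2 map units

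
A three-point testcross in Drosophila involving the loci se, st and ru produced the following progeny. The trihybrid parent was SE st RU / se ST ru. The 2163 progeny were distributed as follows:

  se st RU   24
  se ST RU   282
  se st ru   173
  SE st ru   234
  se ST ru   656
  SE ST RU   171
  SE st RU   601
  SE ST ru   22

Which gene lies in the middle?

The two rarest classes, se st RU and SE ST ru, are the double crossovers. Comparing them with the parentals, only the se allele has switched, so se is the middle locus and the order is ru – se – st.

se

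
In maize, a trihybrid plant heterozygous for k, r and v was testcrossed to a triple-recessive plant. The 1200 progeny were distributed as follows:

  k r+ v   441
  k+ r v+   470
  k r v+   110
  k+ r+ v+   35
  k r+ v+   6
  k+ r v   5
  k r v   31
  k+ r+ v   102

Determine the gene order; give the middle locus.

The two most frequent reciprocal classes, k+ r v+ and k r+ v, are the parental types, so the F1 was k+ r v+ / k r+ v.
The two rarest classes, k+ r v and k r+ v+, are the double crossovers. Comparing them with the parentals, only the v allele has switched, so v is the middle locus and the order is r – v – k.

v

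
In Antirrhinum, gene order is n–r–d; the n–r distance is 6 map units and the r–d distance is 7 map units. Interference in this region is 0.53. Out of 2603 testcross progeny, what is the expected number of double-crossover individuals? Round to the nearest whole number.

5

Map distances give recombination frequencies of 0.060 and 0.070 for the two intervals.
With interference 0.53 (so coincidence = 0.47), expected double-crossover frequency = 0.060 × 0.070 × 0.47 = 0.00197.
Expected number = 0.00197 × 2603 = 5.14 ≈ 5.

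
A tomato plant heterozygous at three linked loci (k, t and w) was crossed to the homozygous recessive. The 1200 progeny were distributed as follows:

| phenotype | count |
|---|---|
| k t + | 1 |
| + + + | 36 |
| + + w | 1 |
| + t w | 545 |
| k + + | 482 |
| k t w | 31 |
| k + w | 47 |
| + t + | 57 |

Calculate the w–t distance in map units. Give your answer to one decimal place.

8.8 map units

The two most frequent reciprocal classes, + t w and k + +, are the parental types, so the F1 was + t w / k + +.
The two rarest classes, + + w and k t +, are the double crossovers. Comparing them with the parentals, only the t allele has switched, so t is the middle locus and the order is w – t – k.
Crossovers in the w–t interval produce the single-crossover classes + t + and k + w (57 + 47 = 104) plus the double crossovers (2).
RF(w–t) = (104 + 2) / 1200 = 106/1200 = 0.0883 → 8.8 map units.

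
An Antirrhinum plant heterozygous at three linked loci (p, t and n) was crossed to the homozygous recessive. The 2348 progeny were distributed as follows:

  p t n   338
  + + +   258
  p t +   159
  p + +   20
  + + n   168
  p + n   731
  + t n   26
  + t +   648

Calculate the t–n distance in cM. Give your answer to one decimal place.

The two most frequent reciprocal classes, p + n and + t +, are the parental types, so the F1 was p + n / + t +.
The two rarest classes, p + + and + t n, are the double crossovers. Comparing them with the parentals, only the n allele has switched, so n is the middle locus and the order is p – n – t.
Crossovers in the n–t interval produce the single-crossover classes p t n and + + + (338 + 258 = 596) plus the double crossovers (46).
RF(n–t) = (596 + 46) / 2348 = 642/2348 = 0.2734 → 27.3 cM.

27.3 cM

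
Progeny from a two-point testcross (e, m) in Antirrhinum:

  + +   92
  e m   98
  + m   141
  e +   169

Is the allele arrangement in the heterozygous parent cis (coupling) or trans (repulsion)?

trans

The two most frequent classes are + m (141) and e + (169); these are the parental (non-recombinant) types.
So the F1 carried + m on one chromosome and e + on the other — the recessive alleles are on opposite chromosomes (trans / repulsion).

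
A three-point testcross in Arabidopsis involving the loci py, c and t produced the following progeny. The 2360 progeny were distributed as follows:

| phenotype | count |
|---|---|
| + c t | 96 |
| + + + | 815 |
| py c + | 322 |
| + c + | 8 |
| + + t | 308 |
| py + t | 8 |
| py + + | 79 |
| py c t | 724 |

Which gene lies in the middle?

c

The two most frequent reciprocal classes, py c t and + + +, are the parental types, so the F1 was py c t / + + +.
The two rarest classes, py + t and + c +, are the double crossovers. Comparing them with the parentals, only the c allele has switched, so c is the middle locus and the order is t – c – py.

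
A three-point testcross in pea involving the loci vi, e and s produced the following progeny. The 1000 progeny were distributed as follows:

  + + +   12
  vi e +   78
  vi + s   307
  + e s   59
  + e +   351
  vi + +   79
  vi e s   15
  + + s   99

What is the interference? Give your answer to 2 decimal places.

0.20

The two most frequent reciprocal classes, vi + s and + e +, are the parental types, so the F1 was vi + s / + e +.
The two rarest classes, vi e s and + + +, are the double crossovers. Comparing them with the parentals, only the e allele has switched, so e is the middle locus and the order is s – e – vi.
s–e: (138 + 27)/1000 = 0.1650; e–vi: (177 + 27)/1000 = 0.2040.
Expected DCO frequency = 0.1650 × 0.2040 ≈ 0.03366; observed = 27/1000 ≈ 0.02700.
Coefficient of coincidence = 0.02700/0.03366 ≈ 0.80; interference = 1 − 0.80 = 0.20.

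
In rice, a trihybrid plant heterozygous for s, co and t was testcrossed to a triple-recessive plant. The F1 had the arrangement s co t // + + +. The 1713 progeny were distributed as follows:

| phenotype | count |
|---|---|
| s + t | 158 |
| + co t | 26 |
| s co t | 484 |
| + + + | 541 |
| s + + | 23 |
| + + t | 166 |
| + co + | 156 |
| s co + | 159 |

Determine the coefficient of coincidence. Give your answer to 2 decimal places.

The two rarest classes, + co t and s + +, are the double crossovers. Comparing them with the parentals, only the s allele has switched, so s is the middle locus and the order is co – s – t.
co–s: (314 + 49)/1713 = 0.2119; s–t: (325 + 49)/1713 = 0.2183.
Expected DCO frequency = 0.2119 × 0.2183 ≈ 0.04626; observed = 49/1713 ≈ 0.02860.
Coefficient of coincidence = 0.02860/0.04626 ≈ 0.62.

0.62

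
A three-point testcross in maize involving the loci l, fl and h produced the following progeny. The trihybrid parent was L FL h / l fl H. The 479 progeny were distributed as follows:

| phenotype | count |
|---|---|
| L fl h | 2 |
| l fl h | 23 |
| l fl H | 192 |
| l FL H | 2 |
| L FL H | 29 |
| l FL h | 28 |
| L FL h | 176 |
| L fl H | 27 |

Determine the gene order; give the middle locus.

fl

The two rarest classes, L fl h and l FL H, are the double crossovers. Comparing them with the parentals, only the fl allele has switched, so fl is the middle locus and the order is h – fl – l.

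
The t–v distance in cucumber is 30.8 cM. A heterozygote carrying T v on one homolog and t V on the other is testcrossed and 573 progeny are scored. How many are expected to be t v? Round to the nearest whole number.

88

A map distance of 30.8 cM corresponds to a recombination frequency of 0.308.
The F1 is T v / t V, so t v is a recombinant gamete class with expected frequency r/2 = 0.308/2 = 0.1540.
Expected number = 0.1540 × 573 = 88.24 ≈ 88.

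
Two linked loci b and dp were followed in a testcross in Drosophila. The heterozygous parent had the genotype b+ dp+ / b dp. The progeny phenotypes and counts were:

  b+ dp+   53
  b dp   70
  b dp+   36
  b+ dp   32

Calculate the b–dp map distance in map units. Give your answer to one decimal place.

35.6 map units

The recombinant classes are b+ dp and b dp+: 32 + 36 = 68.
Recombination frequency = 68/191 = 0.3560 ≈ 35.6%, i.e. 35.6 map units.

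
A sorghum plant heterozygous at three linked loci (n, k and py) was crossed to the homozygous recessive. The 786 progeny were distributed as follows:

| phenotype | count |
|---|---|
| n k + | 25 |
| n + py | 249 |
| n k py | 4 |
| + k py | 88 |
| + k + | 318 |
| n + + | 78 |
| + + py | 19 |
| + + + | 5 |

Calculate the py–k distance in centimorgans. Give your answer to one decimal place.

The two most frequent reciprocal classes, + k + and n + py, are the parental types, so the F1 was + k + / n + py.
The two rarest classes, + + + and n k py, are the double crossovers. Comparing them with the parentals, only the k allele has switched, so k is the middle locus and the order is py – k – n.
Crossovers in the py–k interval produce the single-crossover classes + k py and n + + (88 + 78 = 166) plus the double crossovers (9).
RF(py–k) = (166 + 9) / 786 = 175/786 = 0.2226 → 22.3 centimorgans.

22.3 centimorgans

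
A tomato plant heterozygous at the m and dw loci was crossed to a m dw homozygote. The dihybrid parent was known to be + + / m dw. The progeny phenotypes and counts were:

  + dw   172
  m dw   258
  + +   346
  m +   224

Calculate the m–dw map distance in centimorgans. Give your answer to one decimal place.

39.6 centimorgans

The recombinant classes are + dw and m +: 172 + 224 = 396.
Recombination frequency = 396/1000 = 0.3960 ≈ 39.6%, i.e. 39.6 centimorgans.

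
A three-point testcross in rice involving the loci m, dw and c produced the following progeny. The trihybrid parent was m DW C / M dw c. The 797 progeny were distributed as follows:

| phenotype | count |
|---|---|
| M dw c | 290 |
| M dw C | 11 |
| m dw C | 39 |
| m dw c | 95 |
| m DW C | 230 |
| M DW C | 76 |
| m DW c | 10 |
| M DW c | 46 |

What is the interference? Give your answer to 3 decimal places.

The two rarest classes, m DW c and M dw C, are the double crossovers. Comparing them with the parentals, only the c allele has switched, so c is the middle locus and the order is dw – c – m.
dw–c: (85 + 21)/797 = 0.1330; c–m: (171 + 21)/797 = 0.2409.
Expected DCO frequency = 0.1330 × 0.2409 ≈ 0.03204; observed = 21/797 ≈ 0.02635.
Coefficient of coincidence = 0.02635/0.03204 ≈ 0.822; interference = 1 − 0.822 = 0.178.

0.178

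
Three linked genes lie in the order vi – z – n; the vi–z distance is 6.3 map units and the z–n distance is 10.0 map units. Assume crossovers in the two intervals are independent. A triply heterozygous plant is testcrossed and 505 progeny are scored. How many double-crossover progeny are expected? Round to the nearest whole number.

3

Map distances give recombination frequencies of 0.063 and 0.100 for the two intervals.
With no interference, expected double-crossover frequency = 0.063 × 0.100 = 0.00630.
Expected number = 0.00630 × 505 = 3.18 ≈ 3.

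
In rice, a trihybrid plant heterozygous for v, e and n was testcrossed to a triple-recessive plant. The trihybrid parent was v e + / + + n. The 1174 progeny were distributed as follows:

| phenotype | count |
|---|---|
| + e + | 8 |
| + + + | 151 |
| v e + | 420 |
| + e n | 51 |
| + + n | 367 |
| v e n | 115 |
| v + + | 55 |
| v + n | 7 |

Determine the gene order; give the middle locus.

The two rarest classes, + e + and v + n, are the double crossovers. Comparing them with the parentals, only the v allele has switched, so v is the middle locus and the order is n – v – e.

v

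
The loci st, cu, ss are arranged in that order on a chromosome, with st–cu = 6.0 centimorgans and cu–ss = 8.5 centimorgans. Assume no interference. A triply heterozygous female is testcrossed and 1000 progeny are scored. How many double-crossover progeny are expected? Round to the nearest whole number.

5

Map distances give recombination frequencies of 0.060 and 0.085 for the two intervals.
With no interference, expected double-crossover frequency = 0.060 × 0.085 = 0.00510.
Expected number = 0.00510 × 1000 = 5.10 ≈ 5.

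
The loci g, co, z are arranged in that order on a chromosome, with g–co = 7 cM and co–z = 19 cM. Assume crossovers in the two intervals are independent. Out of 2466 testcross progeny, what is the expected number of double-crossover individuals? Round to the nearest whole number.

33

Map distances give recombination frequencies of 0.070 and 0.190 for the two intervals.
With no interference, expected double-crossover frequency = 0.070 × 0.190 = 0.01330.
Expected number = 0.01330 × 2466 = 32.80 ≈ 33.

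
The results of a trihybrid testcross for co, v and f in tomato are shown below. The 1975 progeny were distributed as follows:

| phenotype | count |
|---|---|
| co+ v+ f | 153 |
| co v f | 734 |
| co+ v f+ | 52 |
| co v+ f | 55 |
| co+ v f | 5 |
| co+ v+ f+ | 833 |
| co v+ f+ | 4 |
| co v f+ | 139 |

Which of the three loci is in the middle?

co

The two most frequent reciprocal classes, co+ v+ f+ and co v f, are the parental types, so the F1 was co+ v+ f+ / co v f.
The two rarest classes, co v+ f+ and co+ v f, are the double crossovers. Comparing them with the parentals, only the co allele has switched, so co is the middle locus and the order is f – co – v.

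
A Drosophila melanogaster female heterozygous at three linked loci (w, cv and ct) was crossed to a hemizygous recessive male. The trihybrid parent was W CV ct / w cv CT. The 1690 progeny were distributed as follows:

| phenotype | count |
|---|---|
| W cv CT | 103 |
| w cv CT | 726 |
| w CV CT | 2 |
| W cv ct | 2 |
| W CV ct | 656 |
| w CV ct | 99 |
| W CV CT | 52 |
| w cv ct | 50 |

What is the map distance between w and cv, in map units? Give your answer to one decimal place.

12.2 map units

The two rarest classes, W cv ct and w CV CT, are the double crossovers. Comparing them with the parentals, only the cv allele has switched, so cv is the middle locus and the order is w – cv – ct.
Crossovers in the w–cv interval produce the single-crossover classes w CV ct and W cv CT (99 + 103 = 202) plus the double crossovers (4).
RF(w–cv) = (202 + 4) / 1690 = 206/1690 = 0.1219 → 12.2 map units.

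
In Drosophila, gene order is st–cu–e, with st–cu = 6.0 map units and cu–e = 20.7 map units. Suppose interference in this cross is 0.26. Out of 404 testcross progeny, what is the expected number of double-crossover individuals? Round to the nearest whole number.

Map distances give recombination frequencies of 0.060 and 0.207 for the two intervals.
With interference 0.26 (so coincidence = 0.74), expected double-crossover frequency = 0.060 × 0.207 × 0.74 = 0.00919.
Expected number = 0.00919 × 404 = 3.71 ≈ 4.

4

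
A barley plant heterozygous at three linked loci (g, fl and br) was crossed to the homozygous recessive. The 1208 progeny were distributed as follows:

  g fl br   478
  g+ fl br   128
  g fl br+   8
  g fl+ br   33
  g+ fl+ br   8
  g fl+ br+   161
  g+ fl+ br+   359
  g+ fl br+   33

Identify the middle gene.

The two most frequent reciprocal classes, g fl br and g+ fl+ br+, are the parental types, so the F1 was g fl br / g+ fl+ br+.
The two rarest classes, g fl br+ and g+ fl+ br, are the double crossovers. Comparing them with the parentals, only the br allele has switched, so br is the middle locus and the order is g – br – fl.

br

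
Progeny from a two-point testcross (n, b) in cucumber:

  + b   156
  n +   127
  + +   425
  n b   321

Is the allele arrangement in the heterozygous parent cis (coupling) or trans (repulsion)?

cis

The two most frequent classes are + + (425) and n b (321); these are the parental (non-recombinant) types.
So the F1 carried + + on one chromosome and n b on the other — the recessive alleles are on the same chromosome (cis / coupling).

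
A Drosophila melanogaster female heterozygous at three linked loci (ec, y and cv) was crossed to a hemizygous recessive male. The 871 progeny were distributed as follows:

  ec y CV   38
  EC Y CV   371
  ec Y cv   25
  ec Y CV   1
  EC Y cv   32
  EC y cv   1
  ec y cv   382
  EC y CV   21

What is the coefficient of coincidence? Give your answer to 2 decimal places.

0.50

The two most frequent reciprocal classes, EC Y CV and ec y cv, are the parental types, so the F1 was EC Y CV / ec y cv.
The two rarest classes, ec Y CV and EC y cv, are the double crossovers. Comparing them with the parentals, only the ec allele has switched, so ec is the middle locus and the order is y – ec – cv.
y–ec: (46 + 2)/871 = 0.0551; ec–cv: (70 + 2)/871 = 0.0827.
Expected DCO frequency = 0.0551 × 0.0827 ≈ 0.00456; observed = 2/871 ≈ 0.00230.
Coefficient of coincidence = 0.00230/0.00456 ≈ 0.50.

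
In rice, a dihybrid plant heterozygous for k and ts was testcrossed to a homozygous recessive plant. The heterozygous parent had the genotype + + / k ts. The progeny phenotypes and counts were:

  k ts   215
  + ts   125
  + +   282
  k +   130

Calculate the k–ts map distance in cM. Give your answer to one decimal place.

33.9 cM

The recombinant classes are + ts and k +: 125 + 130 = 255.
Recombination frequency = 255/752 = 0.3391 ≈ 33.9%, i.e. 33.9 cM.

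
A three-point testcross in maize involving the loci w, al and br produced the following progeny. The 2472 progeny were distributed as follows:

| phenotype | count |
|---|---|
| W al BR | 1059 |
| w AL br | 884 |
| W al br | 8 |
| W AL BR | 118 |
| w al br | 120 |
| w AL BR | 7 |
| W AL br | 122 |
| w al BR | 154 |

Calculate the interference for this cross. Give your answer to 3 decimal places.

0.496

The two most frequent reciprocal classes, w AL br and W al BR, are the parental types, so the F1 was w AL br / W al BR.
The two rarest classes, w AL BR and W al br, are the double crossovers. Comparing them with the parentals, only the br allele has switched, so br is the middle locus and the order is w – br – al.
w–br: (276 + 15)/2472 = 0.1177; br–al: (238 + 15)/2472 = 0.1023.
Expected DCO frequency = 0.1177 × 0.1023 ≈ 0.01204; observed = 15/2472 ≈ 0.00607.
Coefficient of coincidence = 0.00607/0.01204 ≈ 0.504; interference = 1 − 0.504 = 0.496.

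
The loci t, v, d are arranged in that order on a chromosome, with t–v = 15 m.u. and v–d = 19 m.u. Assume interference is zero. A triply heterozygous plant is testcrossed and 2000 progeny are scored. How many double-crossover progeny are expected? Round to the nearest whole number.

Map distances give recombination frequencies of 0.150 and 0.190 for the two intervals.
With no interference, expected double-crossover frequency = 0.150 × 0.190 = 0.02850.
Expected number = 0.02850 × 2000 = 57.00 ≈ 57.

57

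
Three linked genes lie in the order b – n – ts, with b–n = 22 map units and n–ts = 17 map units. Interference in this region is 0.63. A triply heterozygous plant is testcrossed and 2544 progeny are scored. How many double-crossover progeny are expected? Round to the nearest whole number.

Map distances give recombination frequencies of 0.220 and 0.170 for the two intervals.
With interference 0.63 (so coincidence = 0.37), expected double-crossover frequency = 0.220 × 0.170 × 0.37 = 0.01384.
Expected number = 0.01384 × 2544 = 35.20 ≈ 35.

35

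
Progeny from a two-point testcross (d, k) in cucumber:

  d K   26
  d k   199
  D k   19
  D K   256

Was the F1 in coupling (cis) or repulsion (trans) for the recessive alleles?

cis

The two most frequent classes are D K (256) and d k (199); these are the parental (non-recombinant) types.
So the F1 carried D K on one chromosome and d k on the other — the recessive alleles are on the same chromosome (cis / coupling).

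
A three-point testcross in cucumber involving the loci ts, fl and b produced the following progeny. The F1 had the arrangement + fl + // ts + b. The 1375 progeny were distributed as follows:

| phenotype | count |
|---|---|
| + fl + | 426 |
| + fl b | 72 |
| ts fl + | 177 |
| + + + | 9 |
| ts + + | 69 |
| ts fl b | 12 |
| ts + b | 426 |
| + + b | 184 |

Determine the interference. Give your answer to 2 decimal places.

The two rarest classes, + + + and ts fl b, are the double crossovers. Comparing them with the parentals, only the fl allele has switched, so fl is the middle locus and the order is ts – fl – b.
ts–fl: (361 + 21)/1375 = 0.2778; fl–b: (141 + 21)/1375 = 0.1178.
Expected DCO frequency = 0.2778 × 0.1178 ≈ 0.03272; observed = 21/1375 ≈ 0.01527.
Coefficient of coincidence = 0.01527/0.03272 ≈ 0.47; interference = 1 − 0.47 = 0.53.

0.53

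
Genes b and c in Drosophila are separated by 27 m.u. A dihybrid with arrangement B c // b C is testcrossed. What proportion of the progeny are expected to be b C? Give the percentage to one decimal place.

A map distance of 27 m.u. corresponds to a recombination frequency of 0.270.
The F1 is B c / b C, so b C is a parental gamete class with expected frequency (1 − r)/2 = 0.730/2 = 0.3650.
That is 0.3650 = 36.5% of the progeny.

36.5%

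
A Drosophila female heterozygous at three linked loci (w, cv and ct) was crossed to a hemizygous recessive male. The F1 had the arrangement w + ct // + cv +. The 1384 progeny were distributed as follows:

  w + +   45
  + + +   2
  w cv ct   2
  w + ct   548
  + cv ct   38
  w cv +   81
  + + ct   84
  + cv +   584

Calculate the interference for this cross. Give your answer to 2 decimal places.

0.62

The two rarest classes, w cv ct and + + +, are the double crossovers. Comparing them with the parentals, only the cv allele has switched, so cv is the middle locus and the order is ct – cv – w.
ct–cv: (83 + 4)/1384 = 0.0629; cv–w: (165 + 4)/1384 = 0.1221.
Expected DCO frequency = 0.0629 × 0.1221 ≈ 0.00768; observed = 4/1384 ≈ 0.00289.
Coefficient of coincidence = 0.00289/0.00768 ≈ 0.38; interference = 1 − 0.38 = 0.62.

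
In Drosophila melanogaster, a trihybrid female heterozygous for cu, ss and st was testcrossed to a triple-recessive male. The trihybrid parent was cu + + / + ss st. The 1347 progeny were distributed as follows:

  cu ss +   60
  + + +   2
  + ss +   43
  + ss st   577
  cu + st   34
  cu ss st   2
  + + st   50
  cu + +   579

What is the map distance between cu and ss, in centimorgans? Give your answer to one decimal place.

The two rarest classes, + + + and cu ss st, are the double crossovers. Comparing them with the parentals, only the cu allele has switched, so cu is the middle locus and the order is ss – cu – st.
Crossovers in the ss–cu interval produce the single-crossover classes cu ss + and + + st (60 + 50 = 110) plus the double crossovers (4).
RF(ss–cu) = (110 + 4) / 1347 = 114/1347 = 0.0846 → 8.5 centimorgans.

8.5 centimorgans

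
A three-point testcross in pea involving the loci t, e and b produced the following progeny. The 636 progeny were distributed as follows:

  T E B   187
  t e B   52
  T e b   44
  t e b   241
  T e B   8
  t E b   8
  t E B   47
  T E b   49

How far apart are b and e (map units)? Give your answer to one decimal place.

The two most frequent reciprocal classes, T E B and t e b, are the parental types, so the F1 was T E B / t e b.
The two rarest classes, T e B and t E b, are the double crossovers. Comparing them with the parentals, only the e allele has switched, so e is the middle locus and the order is b – e – t.
Crossovers in the b–e interval produce the single-crossover classes T E b and t e B (49 + 52 = 101) plus the double crossovers (16).
RF(b–e) = (101 + 16) / 636 = 117/636 = 0.1840 → 18.4 map units.

18.4 map units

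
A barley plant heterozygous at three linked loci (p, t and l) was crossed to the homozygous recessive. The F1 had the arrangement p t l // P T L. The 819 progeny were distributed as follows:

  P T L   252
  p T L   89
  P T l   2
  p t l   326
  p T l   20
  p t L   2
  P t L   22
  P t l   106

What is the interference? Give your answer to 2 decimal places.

The two rarest classes, p t L and P T l, are the double crossovers. Comparing them with the parentals, only the l allele has switched, so l is the middle locus and the order is t – l – p.
t–l: (42 + 4)/819 = 0.0562; l–p: (195 + 4)/819 = 0.2430.
Expected DCO frequency = 0.0562 × 0.2430 ≈ 0.01366; observed = 4/819 ≈ 0.00488.
Coefficient of coincidence = 0.00488/0.01366 ≈ 0.36; interference = 1 − 0.36 = 0.64.

0.64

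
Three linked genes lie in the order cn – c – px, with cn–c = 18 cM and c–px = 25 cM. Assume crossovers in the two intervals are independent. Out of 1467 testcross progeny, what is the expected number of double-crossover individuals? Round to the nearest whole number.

66

Map distances give recombination frequencies of 0.180 and 0.250 for the two intervals.
With no interference, expected double-crossover frequency = 0.180 × 0.250 = 0.04500.
Expected number = 0.04500 × 1467 = 66.02 ≈ 66.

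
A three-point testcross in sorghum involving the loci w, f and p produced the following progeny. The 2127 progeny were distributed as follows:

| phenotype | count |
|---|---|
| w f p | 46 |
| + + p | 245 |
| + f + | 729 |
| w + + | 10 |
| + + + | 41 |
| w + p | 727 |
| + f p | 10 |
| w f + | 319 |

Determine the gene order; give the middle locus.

p

The two most frequent reciprocal classes, + f + and w + p, are the parental types, so the F1 was + f + / w + p.
The two rarest classes, + f p and w + +, are the double crossovers. Comparing them with the parentals, only the p allele has switched, so p is the middle locus and the order is w – p – f.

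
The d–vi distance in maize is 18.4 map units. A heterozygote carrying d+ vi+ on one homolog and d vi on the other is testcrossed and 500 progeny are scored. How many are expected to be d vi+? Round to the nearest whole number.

A map distance of 18.4 map units corresponds to a recombination frequency of 0.184.
The F1 is d+ vi+ / d vi, so d vi+ is a recombinant gamete class with expected frequency r/2 = 0.184/2 = 0.0920.
Expected number = 0.0920 × 500 = 46.00 ≈ 46.

46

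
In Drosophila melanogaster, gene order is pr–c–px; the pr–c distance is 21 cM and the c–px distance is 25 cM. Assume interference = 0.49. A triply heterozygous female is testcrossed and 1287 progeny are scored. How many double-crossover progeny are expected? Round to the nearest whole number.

34

Map distances give recombination frequencies of 0.210 and 0.250 for the two intervals.
With interference 0.49 (so coincidence = 0.51), expected double-crossover frequency = 0.210 × 0.250 × 0.51 = 0.02678.
Expected number = 0.02678 × 1287 = 34.46 ≈ 34.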